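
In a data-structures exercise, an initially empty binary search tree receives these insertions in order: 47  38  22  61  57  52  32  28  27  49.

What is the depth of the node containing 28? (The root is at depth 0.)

4

47: root
38: left child of 47 (depth 1)
22: left child of 38 (depth 2)
61: right child of 47 (depth 1)
57: left child of 61 (depth 2)
52: left child of 57 (depth 3)
32: right child of 22 (depth 3)
28: left child of 32 (depth 4)
27: left child of 28 (depth 5)
49: left child of 52 (depth 4)

Path to 28: 47 → 38 → 22 → 32 → 28, which is 4 edges.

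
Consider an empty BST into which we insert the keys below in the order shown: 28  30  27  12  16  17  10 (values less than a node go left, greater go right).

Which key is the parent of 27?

Insert 28: tree is empty, so 28 becomes the root.
Insert 30: 30 > 28 → go right. Place as right child of 28.
Insert 27: 27 < 28 → go left. Place as left child of 28.
Insert 12: 12 < 28 → go left; 12 < 27 → go left. Place as left child of 27.
Insert 16: 16 < 28 → go left; 16 < 27 → go left; 16 > 12 → go right. Place as right child of 12.
Insert 17: 17 < 28 → go left; 17 < 27 → go left; 17 > 12 → go right; 17 > 16 → go right. Place as right child of 16.
Insert 10: 10 < 28 → go left; 10 < 27 → go left; 10 < 12 → go left. Place as left child of 12.

28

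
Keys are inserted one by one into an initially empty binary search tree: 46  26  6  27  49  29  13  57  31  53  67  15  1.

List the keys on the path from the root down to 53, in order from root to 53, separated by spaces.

46 49 57 53

46: root
26: left child of 46 (depth 1)
6: left child of 26 (depth 2)
27: right child of 26 (depth 2)
49: right child of 46 (depth 1)
29: right child of 27 (depth 3)
13: right child of 6 (depth 3)
57: right child of 49 (depth 2)
31: right child of 29 (depth 4)
53: left child of 57 (depth 3)
67: right child of 57 (depth 3)
15: right child of 13 (depth 4)
1: left child of 6 (depth 3)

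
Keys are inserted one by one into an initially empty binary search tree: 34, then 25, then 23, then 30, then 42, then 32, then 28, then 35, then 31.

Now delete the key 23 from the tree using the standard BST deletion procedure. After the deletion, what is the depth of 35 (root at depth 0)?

2

34: root
25: left child of 34 (depth 1)
23: left child of 25 (depth 2)
30: right child of 25 (depth 2)
42: right child of 34 (depth 1)
32: right child of 30 (depth 3)
28: left child of 30 (depth 3)
35: left child of 42 (depth 2)
31: left child of 32 (depth 4)

Delete 23 (at most one child — splice it out).
After deletion, path to 35: 34 → 42 → 35.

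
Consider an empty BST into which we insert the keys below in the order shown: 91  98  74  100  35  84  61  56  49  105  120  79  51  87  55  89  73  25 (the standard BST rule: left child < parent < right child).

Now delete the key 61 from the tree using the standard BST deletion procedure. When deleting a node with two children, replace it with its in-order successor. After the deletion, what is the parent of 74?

Insert 91: tree is empty, so 91 becomes the root.
Insert 98: 98 > 91 → go right. Place as right child of 91.
Insert 74: 74 < 91 → go left. Place as left child of 91.
Insert 100: 100 > 91 → go right; 100 > 98 → go right. Place as right child of 98.
Insert 35: 35 < 91 → go left; 35 < 74 → go left. Place as left child of 74.
Insert 84: 84 < 91 → go left; 84 > 74 → go right. Place as right child of 74.
Insert 61: 61 < 91 → go left; 61 < 74 → go left; 61 > 35 → go right. Place as right child of 35.
Insert 56: 56 < 91 → go left; 56 < 74 → go left; 56 > 35 → go right; 56 < 61 → go left. Place as left child of 61.
Insert 49: 49 < 91 → go left; 49 < 74 → go left; 49 > 35 → go right; 49 < 61 → go left; 49 < 56 → go left. Place as left child of 56.
Insert 105: 105 > 91 → go right; 105 > 98 → go right; 105 > 100 → go right. Place as right child of 100.
Insert 120: 120 > 91 → go right; 120 > 98 → go right; 120 > 100 → go right; 120 > 105 → go right. Place as right child of 105.
Insert 79: 79 < 91 → go left; 79 > 74 → go right; 79 < 84 → go left. Place as left child of 84.
Insert 51: 51 < 91 → go left; 51 < 74 → go left; 51 > 35 → go right; 51 < 61 → go left; 51 < 56 → go left; 51 > 49 → go right. Place as right child of 49.
Insert 87: 87 < 91 → go left; 87 > 74 → go right; 87 > 84 → go right. Place as right child of 84.
Insert 55: 55 < 91 → go left; 55 < 74 → go left; 55 > 35 → go right; 55 < 61 → go left; 55 < 56 → go left; 55 > 49 → go right; 55 > 51 → go right. Place as right child of 51.
Insert 89: 89 < 91 → go left; 89 > 74 → go right; 89 > 84 → go right; 89 > 87 → go right. Place as right child of 87.
Insert 73: 73 < 91 → go left; 73 < 74 → go left; 73 > 35 → go right; 73 > 61 → go right. Place as right child of 61.
Insert 25: 25 < 91 → go left; 25 < 74 → go left; 25 < 35 → go left. Place as left child of 35.

Delete 61 (two children — replace with in-order successor).
After deletion, 74's parent is 91.

91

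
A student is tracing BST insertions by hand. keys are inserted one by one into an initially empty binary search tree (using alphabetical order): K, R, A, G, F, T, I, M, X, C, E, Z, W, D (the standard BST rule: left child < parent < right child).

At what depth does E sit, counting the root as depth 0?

Insert K: tree is empty, so K becomes the root.
Insert R: R > K → go right. Place as right child of K.
Insert A: A < K → go left. Place as left child of K.
Insert G: G < K → go left; G > A → go right. Place as right child of A.
Insert F: F < K → go left; F > A → go right; F < G → go left. Place as left child of G.
Insert T: T > K → go right; T > R → go right. Place as right child of R.
Insert I: I < K → go left; I > A → go right; I > G → go right. Place as right child of G.
Insert M: M > K → go right; M < R → go left. Place as left child of R.
Insert X: X > K → go right; X > R → go right; X > T → go right. Place as right child of T.
Insert C: C < K → go left; C > A → go right; C < G → go left; C < F → go left. Place as left child of F.
Insert E: E < K → go left; E > A → go right; E < G → go left; E < F → go left; E > C → go right. Place as right child of C.
Insert Z: Z > K → go right; Z > R → go right; Z > T → go right; Z > X → go right. Place as right child of X.
Insert W: W > K → go right; W > R → go right; W > T → go right; W < X → go left. Place as left child of X.
Insert D: D < K → go left; D > A → go right; D < G → go left; D < F → go left; D > C → go right; D < E → go left. Place as left child of E.

Path to E: K → A → G → F → C → E, which is 5 edges.

5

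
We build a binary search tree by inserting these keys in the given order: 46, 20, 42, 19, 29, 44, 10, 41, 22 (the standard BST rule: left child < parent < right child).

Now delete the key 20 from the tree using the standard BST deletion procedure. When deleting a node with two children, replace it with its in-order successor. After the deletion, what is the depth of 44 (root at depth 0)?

Resulting structure (node: left, right):
  46: L=20, R=–
  20: L=19, R=42
  42: L=29, R=44
  19: L=10, R=–
  29: L=22, R=41
  44: L=–, R=–
  10: L=–, R=–
  41: L=–, R=–
  22: L=–, R=–

Delete 20 (two children — replace with in-order successor).
After deletion, path to 44: 46 → 22 → 42 → 44.

3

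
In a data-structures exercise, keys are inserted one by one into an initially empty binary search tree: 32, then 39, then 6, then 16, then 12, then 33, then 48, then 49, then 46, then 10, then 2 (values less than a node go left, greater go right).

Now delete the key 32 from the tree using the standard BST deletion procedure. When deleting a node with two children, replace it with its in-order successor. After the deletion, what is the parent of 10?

Insert 32: tree is empty, so 32 becomes the root.
Insert 39: 39 > 32 → go right. Place as right child of 32.
Insert 6: 6 < 32 → go left. Place as left child of 32.
Insert 16: 16 < 32 → go left; 16 > 6 → go right. Place as right child of 6.
Insert 12: 12 < 32 → go left; 12 > 6 → go right; 12 < 16 → go left. Place as left child of 16.
Insert 33: 33 > 32 → go right; 33 < 39 → go left. Place as left child of 39.
Insert 48: 48 > 32 → go right; 48 > 39 → go right. Place as right child of 39.
Insert 49: 49 > 32 → go right; 49 > 39 → go right; 49 > 48 → go right. Place as right child of 48.
Insert 46: 46 > 32 → go right; 46 > 39 → go right; 46 < 48 → go left. Place as left child of 48.
Insert 10: 10 < 32 → go left; 10 > 6 → go right; 10 < 16 → go left; 10 < 12 → go left. Place as left child of 12.
Insert 2: 2 < 32 → go left; 2 < 6 → go left. Place as left child of 6.

Delete 32 (two children — replace with in-order successor).
After deletion, 10's parent is 12.

12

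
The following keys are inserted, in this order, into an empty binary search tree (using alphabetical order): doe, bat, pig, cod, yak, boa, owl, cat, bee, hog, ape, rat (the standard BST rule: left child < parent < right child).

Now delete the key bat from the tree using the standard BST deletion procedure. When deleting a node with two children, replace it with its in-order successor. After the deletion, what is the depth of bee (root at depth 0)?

1

Resulting structure (node: left, right):
  doe: L=bat, R=pig
  bat: L=ape, R=cod
  pig: L=owl, R=yak
  cod: L=boa, R=–
  yak: L=rat, R=–
  boa: L=bee, R=cat
  owl: L=hog, R=–
  cat: L=–, R=–
  bee: L=–, R=–
  hog: L=–, R=–
  ape: L=–, R=–
  rat: L=–, R=–

Delete bat (two children — replace with in-order successor).
After deletion, path to bee: doe → bee.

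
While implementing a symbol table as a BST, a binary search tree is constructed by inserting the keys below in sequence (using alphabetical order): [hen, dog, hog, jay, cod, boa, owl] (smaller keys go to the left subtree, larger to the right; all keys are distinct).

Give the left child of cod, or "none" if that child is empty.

hen: root
dog: left child of hen (depth 1)
hog: right child of hen (depth 1)
jay: right child of hog (depth 2)
cod: left child of dog (depth 2)
boa: left child of cod (depth 3)
owl: right child of jay (depth 3)

boa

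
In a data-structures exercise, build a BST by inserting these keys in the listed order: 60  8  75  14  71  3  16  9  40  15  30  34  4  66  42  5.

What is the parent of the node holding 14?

8

60: root
8: left child of 60 (depth 1)
75: right child of 60 (depth 1)
14: right child of 8 (depth 2)
71: left child of 75 (depth 2)
3: left child of 8 (depth 2)
16: right child of 14 (depth 3)
9: left child of 14 (depth 3)
40: right child of 16 (depth 4)
15: left child of 16 (depth 4)
30: left child of 40 (depth 5)
34: right child of 30 (depth 6)
4: right child of 3 (depth 3)
66: left child of 71 (depth 3)
42: right child of 40 (depth 5)
5: right child of 4 (depth 4)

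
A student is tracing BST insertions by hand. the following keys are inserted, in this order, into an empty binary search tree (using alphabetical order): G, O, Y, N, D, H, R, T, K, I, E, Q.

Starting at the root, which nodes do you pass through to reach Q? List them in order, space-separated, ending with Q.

G O Y R Q

Insert G: tree is empty, so G becomes the root.
Insert O: O > G → go right. Place as right child of G.
Insert Y: Y > G → go right; Y > O → go right. Place as right child of O.
Insert N: N > G → go right; N < O → go left. Place as left child of O.
Insert D: D < G → go left. Place as left child of G.
Insert H: H > G → go right; H < O → go left; H < N → go left. Place as left child of N.
Insert R: R > G → go right; R > O → go right; R < Y → go left. Place as left child of Y.
Insert T: T > G → go right; T > O → go right; T < Y → go left; T > R → go right. Place as right child of R.
Insert K: K > G → go right; K < O → go left; K < N → go left; K > H → go right. Place as right child of H.
Insert I: I > G → go right; I < O → go left; I < N → go left; I > H → go right; I < K → go left. Place as left child of K.
Insert E: E < G → go left; E > D → go right. Place as right child of D.
Insert Q: Q > G → go right; Q > O → go right; Q < Y → go left; Q < R → go left. Place as left child of R.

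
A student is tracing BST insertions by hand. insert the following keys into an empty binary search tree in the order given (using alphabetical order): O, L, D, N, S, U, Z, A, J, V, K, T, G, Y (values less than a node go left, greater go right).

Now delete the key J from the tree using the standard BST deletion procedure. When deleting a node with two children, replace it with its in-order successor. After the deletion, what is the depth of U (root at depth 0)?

2

Resulting structure (node: left, right):
  O: L=L, R=S
  L: L=D, R=N
  D: L=A, R=J
  N: L=–, R=–
  S: L=–, R=U
  U: L=T, R=Z
  Z: L=V, R=–
  A: L=–, R=–
  J: L=G, R=K
  V: L=–, R=Y
  K: L=–, R=–
  T: L=–, R=–
  G: L=–, R=–
  Y: L=–, R=–

Delete J (two children — replace with in-order successor).
After deletion, path to U: O → S → U.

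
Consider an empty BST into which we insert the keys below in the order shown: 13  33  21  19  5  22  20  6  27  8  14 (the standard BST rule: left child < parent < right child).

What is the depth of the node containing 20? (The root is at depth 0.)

Insert 13: tree is empty, so 13 becomes the root.
Insert 33: 33 > 13 → go right. Place as right child of 13.
Insert 21: 21 > 13 → go right; 21 < 33 → go left. Place as left child of 33.
Insert 19: 19 > 13 → go right; 19 < 33 → go left; 19 < 21 → go left. Place as left child of 21.
Insert 5: 5 < 13 → go left. Place as left child of 13.
Insert 22: 22 > 13 → go right; 22 < 33 → go left; 22 > 21 → go right. Place as right child of 21.
Insert 20: 20 > 13 → go right; 20 < 33 → go left; 20 < 21 → go left; 20 > 19 → go right. Place as right child of 19.
Insert 6: 6 < 13 → go left; 6 > 5 → go right. Place as right child of 5.
Insert 27: 27 > 13 → go right; 27 < 33 → go left; 27 > 21 → go right; 27 > 22 → go right. Place as right child of 22.
Insert 8: 8 < 13 → go left; 8 > 5 → go right; 8 > 6 → go right. Place as right child of 6.
Insert 14: 14 > 13 → go right; 14 < 33 → go left; 14 < 21 → go left; 14 < 19 → go left. Place as left child of 19.

Path to 20: 13 → 33 → 21 → 19 → 20, which is 4 edges.

4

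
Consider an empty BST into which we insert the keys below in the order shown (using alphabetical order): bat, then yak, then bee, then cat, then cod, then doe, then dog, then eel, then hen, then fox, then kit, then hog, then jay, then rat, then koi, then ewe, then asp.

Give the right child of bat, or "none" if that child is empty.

yak

Insert bat: tree is empty, so bat becomes the root.
Insert yak: yak > bat → go right. Place as right child of bat.
Insert bee: bee > bat → go right; bee < yak → go left. Place as left child of yak.
Insert cat: cat > bat → go right; cat < yak → go left; cat > bee → go right. Place as right child of bee.
Insert cod: cod > bat → go right; cod < yak → go left; cod > bee → go right; cod > cat → go right. Place as right child of cat.
Insert doe: doe > bat → go right; doe < yak → go left; doe > bee → go right; doe > cat → go right; doe > cod → go right. Place as right child of cod.
Insert dog: dog > bat → go right; dog < yak → go left; dog > bee → go right; dog > cat → go right; dog > cod → go right; dog > doe → go right. Place as right child of doe.
Insert eel: eel > bat → go right; eel < yak → go left; eel > bee → go right; eel > cat → go right; eel > cod → go right; eel > doe → go right; eel > dog → go right. Place as right child of dog.
Insert hen: hen > bat → go right; hen < yak → go left; hen > bee → go right; hen > cat → go right; hen > cod → go right; hen > doe → go right; hen > dog → go right; hen > eel → go right. Place as right child of eel.
Insert fox: fox > bat → go right; fox < yak → go left; fox > bee → go right; fox > cat → go right; fox > cod → go right; fox > doe → go right; fox > dog → go right; fox > eel → go right; fox < hen → go left. Place as left child of hen.
Insert kit: kit > bat → go right; kit < yak → go left; kit > bee → go right; kit > cat → go right; kit > cod → go right; kit > doe → go right; kit > dog → go right; kit > eel → go right; kit > hen → go right. Place as right child of hen.
Insert hog: hog > bat → go right; hog < yak → go left; hog > bee → go right; hog > cat → go right; hog > cod → go right; hog > doe → go right; hog > dog → go right; hog > eel → go right; hog > hen → go right; hog < kit → go left. Place as left child of kit.
Insert jay: jay > bat → go right; jay < yak → go left; jay > bee → go right; jay > cat → go right; jay > cod → go right; jay > doe → go right; jay > dog → go right; jay > eel → go right; jay > hen → go right; jay < kit → go left; jay > hog → go right. Place as right child of hog.
Insert rat: rat > bat → go right; rat < yak → go left; rat > bee → go right; rat > cat → go right; rat > cod → go right; rat > doe → go right; rat > dog → go right; rat > eel → go right; rat > hen → go right; rat > kit → go right. Place as right child of kit.
Insert koi: koi > bat → go right; koi < yak → go left; koi > bee → go right; koi > cat → go right; koi > cod → go right; koi > doe → go right; koi > dog → go right; koi > eel → go right; koi > hen → go right; koi > kit → go right; koi < rat → go left. Place as left child of rat.
Insert ewe: ewe > bat → go right; ewe < yak → go left; ewe > bee → go right; ewe > cat → go right; ewe > cod → go right; ewe > doe → go right; ewe > dog → go right; ewe > eel → go right; ewe < hen → go left; ewe < fox → go left. Place as left child of fox.
Insert asp: asp < bat → go left. Place as left child of bat.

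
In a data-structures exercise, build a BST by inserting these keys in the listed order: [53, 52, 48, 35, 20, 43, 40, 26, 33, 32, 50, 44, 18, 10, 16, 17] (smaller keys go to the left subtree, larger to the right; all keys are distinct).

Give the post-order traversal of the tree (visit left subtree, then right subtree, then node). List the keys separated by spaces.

Insert 53: tree is empty, so 53 becomes the root.
Insert 52: 52 < 53 → go left. Place as left child of 53.
Insert 48: 48 < 53 → go left; 48 < 52 → go left. Place as left child of 52.
Insert 35: 35 < 53 → go left; 35 < 52 → go left; 35 < 48 → go left. Place as left child of 48.
Insert 20: 20 < 53 → go left; 20 < 52 → go left; 20 < 48 → go left; 20 < 35 → go left. Place as left child of 35.
Insert 43: 43 < 53 → go left; 43 < 52 → go left; 43 < 48 → go left; 43 > 35 → go right. Place as right child of 35.
Insert 40: 40 < 53 → go left; 40 < 52 → go left; 40 < 48 → go left; 40 > 35 → go right; 40 < 43 → go left. Place as left child of 43.
Insert 26: 26 < 53 → go left; 26 < 52 → go left; 26 < 48 → go left; 26 < 35 → go left; 26 > 20 → go right. Place as right child of 20.
Insert 33: 33 < 53 → go left; 33 < 52 → go left; 33 < 48 → go left; 33 < 35 → go left; 33 > 20 → go right; 33 > 26 → go right. Place as right child of 26.
Insert 32: 32 < 53 → go left; 32 < 52 → go left; 32 < 48 → go left; 32 < 35 → go left; 32 > 20 → go right; 32 > 26 → go right; 32 < 33 → go left. Place as left child of 33.
Insert 50: 50 < 53 → go left; 50 < 52 → go left; 50 > 48 → go right. Place as right child of 48.
Insert 44: 44 < 53 → go left; 44 < 52 → go left; 44 < 48 → go left; 44 > 35 → go right; 44 > 43 → go right. Place as right child of 43.
Insert 18: 18 < 53 → go left; 18 < 52 → go left; 18 < 48 → go left; 18 < 35 → go left; 18 < 20 → go left. Place as left child of 20.
Insert 10: 10 < 53 → go left; 10 < 52 → go left; 10 < 48 → go left; 10 < 35 → go left; 10 < 20 → go left; 10 < 18 → go left. Place as left child of 18.
Insert 16: 16 < 53 → go left; 16 < 52 → go left; 16 < 48 → go left; 16 < 35 → go left; 16 < 20 → go left; 16 < 18 → go left; 16 > 10 → go right. Place as right child of 10.
Insert 17: 17 < 53 → go left; 17 < 52 → go left; 17 < 48 → go left; 17 < 35 → go left; 17 < 20 → go left; 17 < 18 → go left; 17 > 10 → go right; 17 > 16 → go right. Place as right child of 16.

17 16 10 18 32 33 26 20 40 44 43 35 50 48 52 53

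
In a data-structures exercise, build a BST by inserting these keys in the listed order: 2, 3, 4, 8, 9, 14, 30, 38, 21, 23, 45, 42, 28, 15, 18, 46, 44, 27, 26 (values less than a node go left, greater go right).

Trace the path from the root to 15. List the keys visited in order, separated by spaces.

2 3 4 8 9 14 30 21 15

Resulting structure (node: left, right):
  2: L=–, R=3
  3: L=–, R=4
  4: L=–, R=8
  8: L=–, R=9
  9: L=–, R=14
  14: L=–, R=30
  30: L=21, R=38
  38: L=–, R=45
  21: L=15, R=23
  23: L=–, R=28
  45: L=42, R=46
  42: L=–, R=44
  28: L=27, R=–
  15: L=–, R=18
  18: L=–, R=–
  46: L=–, R=–
  44: L=–, R=–
  27: L=26, R=–
  26: L=–, R=–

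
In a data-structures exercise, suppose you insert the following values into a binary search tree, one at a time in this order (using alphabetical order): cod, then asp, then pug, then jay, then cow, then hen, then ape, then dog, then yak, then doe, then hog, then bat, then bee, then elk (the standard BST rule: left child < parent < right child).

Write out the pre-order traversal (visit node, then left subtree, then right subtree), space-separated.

cod asp ape bat bee pug jay cow hen dog doe elk hog yak

cod: root
asp: left child of cod (depth 1)
pug: right child of cod (depth 1)
jay: left child of pug (depth 2)
cow: left child of jay (depth 3)
hen: right child of cow (depth 4)
ape: left child of asp (depth 2)
dog: left child of hen (depth 5)
yak: right child of pug (depth 2)
doe: left child of dog (depth 6)
hog: right child of hen (depth 5)
bat: right child of asp (depth 2)
bee: right child of bat (depth 3)
elk: right child of dog (depth 6)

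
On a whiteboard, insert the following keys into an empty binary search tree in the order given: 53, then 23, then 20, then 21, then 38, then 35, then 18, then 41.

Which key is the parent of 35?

38

Insert 53: tree is empty, so 53 becomes the root.
Insert 23: 23 < 53 → go left. Place as left child of 53.
Insert 20: 20 < 53 → go left; 20 < 23 → go left. Place as left child of 23.
Insert 21: 21 < 53 → go left; 21 < 23 → go left; 21 > 20 → go right. Place as right child of 20.
Insert 38: 38 < 53 → go left; 38 > 23 → go right. Place as right child of 23.
Insert 35: 35 < 53 → go left; 35 > 23 → go right; 35 < 38 → go left. Place as left child of 38.
Insert 18: 18 < 53 → go left; 18 < 23 → go left; 18 < 20 → go left. Place as left child of 20.
Insert 41: 41 < 53 → go left; 41 > 23 → go right; 41 > 38 → go right. Place as right child of 38.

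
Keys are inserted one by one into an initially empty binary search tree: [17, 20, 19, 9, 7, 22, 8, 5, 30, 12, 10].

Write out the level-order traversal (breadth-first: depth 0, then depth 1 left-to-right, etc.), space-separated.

17 9 20 7 12 19 22 5 8 10 30

17: root
20: right child of 17 (depth 1)
19: left child of 20 (depth 2)
9: left child of 17 (depth 1)
7: left child of 9 (depth 2)
22: right child of 20 (depth 2)
8: right child of 7 (depth 3)
5: left child of 7 (depth 3)
30: right child of 22 (depth 3)
12: right child of 9 (depth 2)
10: left child of 12 (depth 3)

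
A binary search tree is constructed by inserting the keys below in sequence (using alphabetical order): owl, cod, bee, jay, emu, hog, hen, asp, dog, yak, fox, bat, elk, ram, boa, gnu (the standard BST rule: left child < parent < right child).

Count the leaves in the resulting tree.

Resulting structure (node: left, right):
  owl: L=cod, R=yak
  cod: L=bee, R=jay
  bee: L=asp, R=boa
  jay: L=emu, R=–
  emu: L=dog, R=hog
  hog: L=hen, R=–
  hen: L=fox, R=–
  asp: L=–, R=bat
  dog: L=–, R=elk
  yak: L=ram, R=–
  fox: L=–, R=gnu
  bat: L=–, R=–
  elk: L=–, R=–
  ram: L=–, R=–
  boa: L=–, R=–
  gnu: L=–, R=–

Leaves: bat, boa, elk, gnu, ram — 5 in total.

5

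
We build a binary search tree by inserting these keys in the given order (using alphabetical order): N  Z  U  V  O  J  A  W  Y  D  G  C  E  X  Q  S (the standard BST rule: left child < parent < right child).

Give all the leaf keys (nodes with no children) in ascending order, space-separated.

N: root
Z: right child of N (depth 1)
U: left child of Z (depth 2)
V: right child of U (depth 3)
O: left child of U (depth 3)
J: left child of N (depth 1)
A: left child of J (depth 2)
W: right child of V (depth 4)
Y: right child of W (depth 5)
D: right child of A (depth 3)
G: right child of D (depth 4)
C: left child of D (depth 4)
E: left child of G (depth 5)
X: left child of Y (depth 6)
Q: right child of O (depth 4)
S: right child of Q (depth 5)

C E S X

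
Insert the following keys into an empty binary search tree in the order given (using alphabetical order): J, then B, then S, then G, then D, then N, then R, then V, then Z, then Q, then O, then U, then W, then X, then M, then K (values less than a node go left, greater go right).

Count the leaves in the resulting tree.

5

Insert J: tree is empty, so J becomes the root.
Insert B: B < J → go left. Place as left child of J.
Insert S: S > J → go right. Place as right child of J.
Insert G: G < J → go left; G > B → go right. Place as right child of B.
Insert D: D < J → go left; D > B → go right; D < G → go left. Place as left child of G.
Insert N: N > J → go right; N < S → go left. Place as left child of S.
Insert R: R > J → go right; R < S → go left; R > N → go right. Place as right child of N.
Insert V: V > J → go right; V > S → go right. Place as right child of S.
Insert Z: Z > J → go right; Z > S → go right; Z > V → go right. Place as right child of V.
Insert Q: Q > J → go right; Q < S → go left; Q > N → go right; Q < R → go left. Place as left child of R.
Insert O: O > J → go right; O < S → go left; O > N → go right; O < R → go left; O < Q → go left. Place as left child of Q.
Insert U: U > J → go right; U > S → go right; U < V → go left. Place as left child of V.
Insert W: W > J → go right; W > S → go right; W > V → go right; W < Z → go left. Place as left child of Z.
Insert X: X > J → go right; X > S → go right; X > V → go right; X < Z → go left; X > W → go right. Place as right child of W.
Insert M: M > J → go right; M < S → go left; M < N → go left. Place as left child of N.
Insert K: K > J → go right; K < S → go left; K < N → go left; K < M → go left. Place as left child of M.

Leaves: D, K, O, U, X — 5 in total.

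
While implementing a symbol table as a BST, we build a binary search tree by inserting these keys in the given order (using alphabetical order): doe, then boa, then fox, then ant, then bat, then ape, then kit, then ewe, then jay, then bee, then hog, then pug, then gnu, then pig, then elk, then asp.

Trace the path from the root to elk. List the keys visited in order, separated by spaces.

doe fox ewe elk

Insert doe: tree is empty, so doe becomes the root.
Insert boa: boa < doe → go left. Place as left child of doe.
Insert fox: fox > doe → go right. Place as right child of doe.
Insert ant: ant < doe → go left; ant < boa → go left. Place as left child of boa.
Insert bat: bat < doe → go left; bat < boa → go left; bat > ant → go right. Place as right child of ant.
Insert ape: ape < doe → go left; ape < boa → go left; ape > ant → go right; ape < bat → go left. Place as left child of bat.
Insert kit: kit > doe → go right; kit > fox → go right. Place as right child of fox.
Insert ewe: ewe > doe → go right; ewe < fox → go left. Place as left child of fox.
Insert jay: jay > doe → go right; jay > fox → go right; jay < kit → go left. Place as left child of kit.
Insert bee: bee < doe → go left; bee < boa → go left; bee > ant → go right; bee > bat → go right. Place as right child of bat.
Insert hog: hog > doe → go right; hog > fox → go right; hog < kit → go left; hog < jay → go left. Place as left child of jay.
Insert pug: pug > doe → go right; pug > fox → go right; pug > kit → go right. Place as right child of kit.
Insert gnu: gnu > doe → go right; gnu > fox → go right; gnu < kit → go left; gnu < jay → go left; gnu < hog → go left. Place as left child of hog.
Insert pig: pig > doe → go right; pig > fox → go right; pig > kit → go right; pig < pug → go left. Place as left child of pug.
Insert elk: elk > doe → go right; elk < fox → go left; elk < ewe → go left. Place as left child of ewe.
Insert asp: asp < doe → go left; asp < boa → go left; asp > ant → go right; asp < bat → go left; asp > ape → go right. Place as right child of ape.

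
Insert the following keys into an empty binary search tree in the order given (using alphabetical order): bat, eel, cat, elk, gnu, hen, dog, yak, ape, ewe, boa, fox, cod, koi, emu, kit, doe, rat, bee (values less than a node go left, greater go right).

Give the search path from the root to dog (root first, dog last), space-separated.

Insert bat: tree is empty, so bat becomes the root.
Insert eel: eel > bat → go right. Place as right child of bat.
Insert cat: cat > bat → go right; cat < eel → go left. Place as left child of eel.
Insert elk: elk > bat → go right; elk > eel → go right. Place as right child of eel.
Insert gnu: gnu > bat → go right; gnu > eel → go right; gnu > elk → go right. Place as right child of elk.
Insert hen: hen > bat → go right; hen > eel → go right; hen > elk → go right; hen > gnu → go right. Place as right child of gnu.
Insert dog: dog > bat → go right; dog < eel → go left; dog > cat → go right. Place as right child of cat.
Insert yak: yak > bat → go right; yak > eel → go right; yak > elk → go right; yak > gnu → go right; yak > hen → go right. Place as right child of hen.
Insert ape: ape < bat → go left. Place as left child of bat.
Insert ewe: ewe > bat → go right; ewe > eel → go right; ewe > elk → go right; ewe < gnu → go left. Place as left child of gnu.
Insert boa: boa > bat → go right; boa < eel → go left; boa < cat → go left. Place as left child of cat.
Insert fox: fox > bat → go right; fox > eel → go right; fox > elk → go right; fox < gnu → go left; fox > ewe → go right. Place as right child of ewe.
Insert cod: cod > bat → go right; cod < eel → go left; cod > cat → go right; cod < dog → go left. Place as left child of dog.
Insert koi: koi > bat → go right; koi > eel → go right; koi > elk → go right; koi > gnu → go right; koi > hen → go right; koi < yak → go left. Place as left child of yak.
Insert emu: emu > bat → go right; emu > eel → go right; emu > elk → go right; emu < gnu → go left; emu < ewe → go left. Place as left child of ewe.
Insert kit: kit > bat → go right; kit > eel → go right; kit > elk → go right; kit > gnu → go right; kit > hen → go right; kit < yak → go left; kit < koi → go left. Place as left child of koi.
Insert doe: doe > bat → go right; doe < eel → go left; doe > cat → go right; doe < dog → go left; doe > cod → go right. Place as right child of cod.
Insert rat: rat > bat → go right; rat > eel → go right; rat > elk → go right; rat > gnu → go right; rat > hen → go right; rat < yak → go left; rat > koi → go right. Place as right child of koi.
Insert bee: bee > bat → go right; bee < eel → go left; bee < cat → go left; bee < boa → go left. Place as left child of boa.

bat eel cat dog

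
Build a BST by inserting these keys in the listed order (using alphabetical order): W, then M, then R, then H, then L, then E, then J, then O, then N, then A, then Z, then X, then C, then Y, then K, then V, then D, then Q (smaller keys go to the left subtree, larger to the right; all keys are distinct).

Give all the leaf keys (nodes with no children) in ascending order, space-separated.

W: root
M: left child of W (depth 1)
R: right child of M (depth 2)
H: left child of M (depth 2)
L: right child of H (depth 3)
E: left child of H (depth 3)
J: left child of L (depth 4)
O: left child of R (depth 3)
N: left child of O (depth 4)
A: left child of E (depth 4)
Z: right child of W (depth 1)
X: left child of Z (depth 2)
C: right child of A (depth 5)
Y: right child of X (depth 3)
K: right child of J (depth 5)
V: right child of R (depth 3)
D: right child of C (depth 6)
Q: right child of O (depth 4)

D K N Q V Y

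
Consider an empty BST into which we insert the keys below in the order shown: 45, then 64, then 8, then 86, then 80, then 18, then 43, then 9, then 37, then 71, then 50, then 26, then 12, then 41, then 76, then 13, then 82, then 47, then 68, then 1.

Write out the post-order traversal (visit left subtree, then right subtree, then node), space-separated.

45: root
64: right child of 45 (depth 1)
8: left child of 45 (depth 1)
86: right child of 64 (depth 2)
80: left child of 86 (depth 3)
18: right child of 8 (depth 2)
43: right child of 18 (depth 3)
9: left child of 18 (depth 3)
37: left child of 43 (depth 4)
71: left child of 80 (depth 4)
50: left child of 64 (depth 2)
26: left child of 37 (depth 5)
12: right child of 9 (depth 4)
41: right child of 37 (depth 5)
76: right child of 71 (depth 5)
13: right child of 12 (depth 5)
82: right child of 80 (depth 4)
47: left child of 50 (depth 3)
68: left child of 71 (depth 5)
1: left child of 8 (depth 2)

1 13 12 9 26 41 37 43 18 8 47 50 68 76 71 82 80 86 64 45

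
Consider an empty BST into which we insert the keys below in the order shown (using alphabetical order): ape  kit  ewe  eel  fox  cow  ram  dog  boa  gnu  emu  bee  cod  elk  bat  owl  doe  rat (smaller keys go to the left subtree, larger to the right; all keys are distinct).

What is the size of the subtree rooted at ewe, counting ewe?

Insert ape: tree is empty, so ape becomes the root.
Insert kit: kit > ape → go right. Place as right child of ape.
Insert ewe: ewe > ape → go right; ewe < kit → go left. Place as left child of kit.
Insert eel: eel > ape → go right; eel < kit → go left; eel < ewe → go left. Place as left child of ewe.
Insert fox: fox > ape → go right; fox < kit → go left; fox > ewe → go right. Place as right child of ewe.
Insert cow: cow > ape → go right; cow < kit → go left; cow < ewe → go left; cow < eel → go left. Place as left child of eel.
Insert ram: ram > ape → go right; ram > kit → go right. Place as right child of kit.
Insert dog: dog > ape → go right; dog < kit → go left; dog < ewe → go left; dog < eel → go left; dog > cow → go right. Place as right child of cow.
Insert boa: boa > ape → go right; boa < kit → go left; boa < ewe → go left; boa < eel → go left; boa < cow → go left. Place as left child of cow.
Insert gnu: gnu > ape → go right; gnu < kit → go left; gnu > ewe → go right; gnu > fox → go right. Place as right child of fox.
Insert emu: emu > ape → go right; emu < kit → go left; emu < ewe → go left; emu > eel → go right. Place as right child of eel.
Insert bee: bee > ape → go right; bee < kit → go left; bee < ewe → go left; bee < eel → go left; bee < cow → go left; bee < boa → go left. Place as left child of boa.
Insert cod: cod > ape → go right; cod < kit → go left; cod < ewe → go left; cod < eel → go left; cod < cow → go left; cod > boa → go right. Place as right child of boa.
Insert elk: elk > ape → go right; elk < kit → go left; elk < ewe → go left; elk > eel → go right; elk < emu → go left. Place as left child of emu.
Insert bat: bat > ape → go right; bat < kit → go left; bat < ewe → go left; bat < eel → go left; bat < cow → go left; bat < boa → go left; bat < bee → go left. Place as left child of bee.
Insert owl: owl > ape → go right; owl > kit → go right; owl < ram → go left. Place as left child of ram.
Insert doe: doe > ape → go right; doe < kit → go left; doe < ewe → go left; doe < eel → go left; doe > cow → go right; doe < dog → go left. Place as left child of dog.
Insert rat: rat > ape → go right; rat > kit → go right; rat > ram → go right. Place as right child of ram.

Subtree rooted at ewe contains: ewe, eel, cow, boa, bee, bat, cod, dog, doe, emu, elk, fox, gnu — 13 nodes.

13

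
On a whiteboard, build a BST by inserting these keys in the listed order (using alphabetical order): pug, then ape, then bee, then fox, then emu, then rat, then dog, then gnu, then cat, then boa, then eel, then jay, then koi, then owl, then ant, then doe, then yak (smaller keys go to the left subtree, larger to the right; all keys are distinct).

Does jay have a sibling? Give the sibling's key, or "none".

pug: root
ape: left child of pug (depth 1)
bee: right child of ape (depth 2)
fox: right child of bee (depth 3)
emu: left child of fox (depth 4)
rat: right child of pug (depth 1)
dog: left child of emu (depth 5)
gnu: right child of fox (depth 4)
cat: left child of dog (depth 6)
boa: left child of cat (depth 7)
eel: right child of dog (depth 6)
jay: right child of gnu (depth 5)
koi: right child of jay (depth 6)
owl: right child of koi (depth 7)
ant: left child of ape (depth 2)
doe: right child of cat (depth 7)
yak: right child of rat (depth 2)

jay's parent is gnu, which has only one child.

none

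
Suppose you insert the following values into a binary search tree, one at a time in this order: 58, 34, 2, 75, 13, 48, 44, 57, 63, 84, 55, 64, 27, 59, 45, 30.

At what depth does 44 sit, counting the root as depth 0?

3

58: root
34: left child of 58 (depth 1)
2: left child of 34 (depth 2)
75: right child of 58 (depth 1)
13: right child of 2 (depth 3)
48: right child of 34 (depth 2)
44: left child of 48 (depth 3)
57: right child of 48 (depth 3)
63: left child of 75 (depth 2)
84: right child of 75 (depth 2)
55: left child of 57 (depth 4)
64: right child of 63 (depth 3)
27: right child of 13 (depth 4)
59: left child of 63 (depth 3)
45: right child of 44 (depth 4)
30: right child of 27 (depth 5)

Path to 44: 58 → 34 → 48 → 44, which is 3 edges.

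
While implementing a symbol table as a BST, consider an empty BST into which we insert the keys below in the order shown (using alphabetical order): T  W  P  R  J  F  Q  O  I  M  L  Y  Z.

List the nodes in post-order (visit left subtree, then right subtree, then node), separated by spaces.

I F L M O J Q R P Z Y W T

Insert T: tree is empty, so T becomes the root.
Insert W: W > T → go right. Place as right child of T.
Insert P: P < T → go left. Place as left child of T.
Insert R: R < T → go left; R > P → go right. Place as right child of P.
Insert J: J < T → go left; J < P → go left. Place as left child of P.
Insert F: F < T → go left; F < P → go left; F < J → go left. Place as left child of J.
Insert Q: Q < T → go left; Q > P → go right; Q < R → go left. Place as left child of R.
Insert O: O < T → go left; O < P → go left; O > J → go right. Place as right child of J.
Insert I: I < T → go left; I < P → go left; I < J → go left; I > F → go right. Place as right child of F.
Insert M: M < T → go left; M < P → go left; M > J → go right; M < O → go left. Place as left child of O.
Insert L: L < T → go left; L < P → go left; L > J → go right; L < O → go left; L < M → go left. Place as left child of M.
Insert Y: Y > T → go right; Y > W → go right. Place as right child of W.
Insert Z: Z > T → go right; Z > W → go right; Z > Y → go right. Place as right child of Y.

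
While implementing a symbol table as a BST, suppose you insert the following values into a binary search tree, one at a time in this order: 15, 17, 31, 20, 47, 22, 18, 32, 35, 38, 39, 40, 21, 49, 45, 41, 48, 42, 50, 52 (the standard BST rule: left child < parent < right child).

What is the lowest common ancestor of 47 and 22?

31

Resulting structure (node: left, right):
  15: L=–, R=17
  17: L=–, R=31
  31: L=20, R=47
  20: L=18, R=22
  47: L=32, R=49
  22: L=21, R=–
  18: L=–, R=–
  32: L=–, R=35
  35: L=–, R=38
  38: L=–, R=39
  39: L=–, R=40
  40: L=–, R=45
  21: L=–, R=–
  49: L=48, R=50
  45: L=41, R=–
  41: L=–, R=42
  48: L=–, R=–
  42: L=–, R=–
  50: L=–, R=52
  52: L=–, R=–

Path to 47: 15 → 17 → 31 → 47
Path to 22: 15 → 17 → 31 → 20 → 22
The paths share a prefix ending at 31, then split left and right.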